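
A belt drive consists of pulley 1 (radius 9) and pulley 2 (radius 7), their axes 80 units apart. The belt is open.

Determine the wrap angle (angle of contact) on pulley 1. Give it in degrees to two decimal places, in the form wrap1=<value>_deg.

wrap1=182.87_deg

open belt: β = asin((r2−r1)/C) = asin(-2/80) = -1.4325°
wrap1 = π − 2β = 182.8651°
wrap2 = π + 2β = 177.1349°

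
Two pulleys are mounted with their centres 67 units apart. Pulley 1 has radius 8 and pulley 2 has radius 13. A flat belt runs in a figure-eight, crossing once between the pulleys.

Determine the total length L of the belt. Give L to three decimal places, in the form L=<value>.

crossed belt: β = asin((r1+r2)/C) = asin(21/67) = 18.2662°
wrap1 = wrap2 = π + 2β = 216.5325°
tangent length = C·cosβ = 63.6239
L = (r1+r2)·wrap + 2·C·cosβ = 21·3.7792 + 2·63.6239 = 206.6111

L=206.611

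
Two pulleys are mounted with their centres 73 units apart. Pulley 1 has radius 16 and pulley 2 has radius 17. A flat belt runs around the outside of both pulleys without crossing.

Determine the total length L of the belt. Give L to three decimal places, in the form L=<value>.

open belt: β = asin((r2−r1)/C) = asin(1/73) = 0.7849°
wrap1 = π − 2β = 178.4302°
wrap2 = π + 2β = 181.5698°
tangent length = C·cosβ = 72.9932
L = r1·wrap1 + r2·wrap2 + 2·C·cosβ = 16·3.1142 + 17·3.1690 + 2·72.9932 = 249.6863

L=249.686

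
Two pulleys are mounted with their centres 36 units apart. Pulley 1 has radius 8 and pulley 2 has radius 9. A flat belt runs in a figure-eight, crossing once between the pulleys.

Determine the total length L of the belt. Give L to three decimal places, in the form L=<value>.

crossed belt: β = asin((r1+r2)/C) = asin(17/36) = 28.1786°
wrap1 = wrap2 = π + 2β = 236.3573°
tangent length = C·cosβ = 31.7333
L = (r1+r2)·wrap + 2·C·cosβ = 17·4.1252 + 2·31.7333 = 133.5951

L=133.595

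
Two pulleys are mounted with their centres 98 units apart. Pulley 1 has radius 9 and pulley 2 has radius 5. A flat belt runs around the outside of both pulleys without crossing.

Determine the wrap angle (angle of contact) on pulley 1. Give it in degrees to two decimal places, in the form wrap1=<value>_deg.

wrap1=184.68_deg

open belt: β = asin((r2−r1)/C) = asin(-4/98) = -2.3393°
wrap1 = π − 2β = 184.6785°
wrap2 = π + 2β = 175.3215°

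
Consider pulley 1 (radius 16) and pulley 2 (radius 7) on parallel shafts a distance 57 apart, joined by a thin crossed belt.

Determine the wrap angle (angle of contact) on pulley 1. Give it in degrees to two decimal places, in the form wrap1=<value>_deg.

crossed belt: β = asin((r1+r2)/C) = asin(23/57) = 23.7977°
wrap1 = wrap2 = π + 2β = 227.5954°

wrap1=227.60_deg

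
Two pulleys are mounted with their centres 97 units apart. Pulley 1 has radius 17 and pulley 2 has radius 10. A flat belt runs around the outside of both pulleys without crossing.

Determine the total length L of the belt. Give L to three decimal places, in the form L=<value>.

open belt: β = asin((r2−r1)/C) = asin(-7/97) = -4.1383°
wrap1 = π − 2β = 188.2767°
wrap2 = π + 2β = 171.7233°
tangent length = C·cosβ = 96.7471
L = r1·wrap1 + r2·wrap2 + 2·C·cosβ = 17·3.2860 + 10·2.9971 + 2·96.7471 = 279.3284

L=279.328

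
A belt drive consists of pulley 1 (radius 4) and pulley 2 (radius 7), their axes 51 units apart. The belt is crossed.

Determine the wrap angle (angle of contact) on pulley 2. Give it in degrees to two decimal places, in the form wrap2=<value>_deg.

wrap2=204.91_deg

crossed belt: β = asin((r1+r2)/C) = asin(11/51) = 12.4558°
wrap1 = wrap2 = π + 2β = 204.9116°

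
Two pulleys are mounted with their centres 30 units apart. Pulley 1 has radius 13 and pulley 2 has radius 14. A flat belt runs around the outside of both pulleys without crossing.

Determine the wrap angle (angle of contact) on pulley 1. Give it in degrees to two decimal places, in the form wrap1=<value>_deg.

wrap1=176.18_deg

open belt: β = asin((r2−r1)/C) = asin(1/30) = 1.9102°
wrap1 = π − 2β = 176.1796°
wrap2 = π + 2β = 183.8204°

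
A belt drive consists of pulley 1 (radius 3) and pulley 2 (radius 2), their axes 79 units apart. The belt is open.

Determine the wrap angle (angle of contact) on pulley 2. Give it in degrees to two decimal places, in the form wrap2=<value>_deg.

open belt: β = asin((r2−r1)/C) = asin(-1/79) = -0.7253°
wrap1 = π − 2β = 181.4506°
wrap2 = π + 2β = 178.5494°

wrap2=178.55_deg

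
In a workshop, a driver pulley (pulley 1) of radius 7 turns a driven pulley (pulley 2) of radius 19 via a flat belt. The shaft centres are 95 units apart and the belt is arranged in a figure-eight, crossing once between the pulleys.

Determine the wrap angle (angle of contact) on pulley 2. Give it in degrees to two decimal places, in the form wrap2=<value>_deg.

crossed belt: β = asin((r1+r2)/C) = asin(26/95) = 15.8836°
wrap1 = wrap2 = π + 2β = 211.7672°

wrap2=211.77_deg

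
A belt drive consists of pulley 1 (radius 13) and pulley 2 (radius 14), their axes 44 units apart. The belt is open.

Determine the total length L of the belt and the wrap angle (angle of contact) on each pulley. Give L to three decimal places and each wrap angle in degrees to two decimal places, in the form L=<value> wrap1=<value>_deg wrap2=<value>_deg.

L=172.846 wrap1=177.40_deg wrap2=182.60_deg

open belt: β = asin((r2−r1)/C) = asin(1/44) = 1.3023°
wrap1 = π − 2β = 177.3954°
wrap2 = π + 2β = 182.6046°
tangent length = C·cosβ = 43.9886
L = r1·wrap1 + r2·wrap2 + 2·C·cosβ = 13·3.0961 + 14·3.1871 + 2·43.9886 = 172.8457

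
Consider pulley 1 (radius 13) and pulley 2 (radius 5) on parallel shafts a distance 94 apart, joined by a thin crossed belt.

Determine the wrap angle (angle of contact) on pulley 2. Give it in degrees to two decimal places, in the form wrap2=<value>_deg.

crossed belt: β = asin((r1+r2)/C) = asin(18/94) = 11.0397°
wrap1 = wrap2 = π + 2β = 202.0794°

wrap2=202.08_deg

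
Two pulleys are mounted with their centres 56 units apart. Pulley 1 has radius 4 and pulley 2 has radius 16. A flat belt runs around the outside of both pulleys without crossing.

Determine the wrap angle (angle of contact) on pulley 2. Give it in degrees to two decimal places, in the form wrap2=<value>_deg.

open belt: β = asin((r2−r1)/C) = asin(12/56) = 12.3736°
wrap1 = π − 2β = 155.2527°
wrap2 = π + 2β = 204.7473°

wrap2=204.75_deg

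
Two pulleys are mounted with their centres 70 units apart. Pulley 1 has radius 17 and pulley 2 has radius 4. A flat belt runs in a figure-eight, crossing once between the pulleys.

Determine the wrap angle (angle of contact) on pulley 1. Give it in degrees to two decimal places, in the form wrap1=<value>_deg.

wrap1=214.92_deg

crossed belt: β = asin((r1+r2)/C) = asin(21/70) = 17.4576°
wrap1 = wrap2 = π + 2β = 214.9152°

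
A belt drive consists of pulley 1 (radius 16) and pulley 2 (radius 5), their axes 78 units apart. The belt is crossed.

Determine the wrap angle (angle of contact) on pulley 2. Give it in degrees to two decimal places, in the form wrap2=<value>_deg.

crossed belt: β = asin((r1+r2)/C) = asin(21/78) = 15.6185°
wrap1 = wrap2 = π + 2β = 211.2370°

wrap2=211.24_deg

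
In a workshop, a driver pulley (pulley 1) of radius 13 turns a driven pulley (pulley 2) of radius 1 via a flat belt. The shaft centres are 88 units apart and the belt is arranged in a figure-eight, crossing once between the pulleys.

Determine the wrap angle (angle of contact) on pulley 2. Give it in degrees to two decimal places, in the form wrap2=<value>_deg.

wrap2=198.31_deg

crossed belt: β = asin((r1+r2)/C) = asin(14/88) = 9.1541°
wrap1 = wrap2 = π + 2β = 198.3083°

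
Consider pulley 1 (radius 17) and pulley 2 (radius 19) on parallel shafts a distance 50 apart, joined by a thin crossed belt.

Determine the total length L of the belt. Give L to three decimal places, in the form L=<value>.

L=240.369

crossed belt: β = asin((r1+r2)/C) = asin(36/50) = 46.0545°
wrap1 = wrap2 = π + 2β = 272.1090°
tangent length = C·cosβ = 34.6987
L = (r1+r2)·wrap + 2·C·cosβ = 36·4.7492 + 2·34.6987 = 240.3685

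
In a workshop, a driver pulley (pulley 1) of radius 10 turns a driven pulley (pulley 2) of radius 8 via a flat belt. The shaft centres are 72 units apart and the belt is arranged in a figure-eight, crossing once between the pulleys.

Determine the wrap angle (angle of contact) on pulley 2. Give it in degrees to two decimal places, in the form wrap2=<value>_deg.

wrap2=208.96_deg

crossed belt: β = asin((r1+r2)/C) = asin(18/72) = 14.4775°
wrap1 = wrap2 = π + 2β = 208.9550°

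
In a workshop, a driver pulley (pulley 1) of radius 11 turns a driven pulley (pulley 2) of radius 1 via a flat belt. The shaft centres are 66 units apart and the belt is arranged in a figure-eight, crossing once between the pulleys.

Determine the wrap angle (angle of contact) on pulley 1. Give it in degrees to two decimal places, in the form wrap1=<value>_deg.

crossed belt: β = asin((r1+r2)/C) = asin(12/66) = 10.4757°
wrap1 = wrap2 = π + 2β = 200.9514°

wrap1=200.95_deg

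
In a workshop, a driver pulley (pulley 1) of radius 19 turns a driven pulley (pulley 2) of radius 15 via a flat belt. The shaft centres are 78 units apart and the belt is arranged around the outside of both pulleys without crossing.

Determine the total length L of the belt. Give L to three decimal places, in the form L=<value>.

L=263.019

open belt: β = asin((r2−r1)/C) = asin(-4/78) = -2.9395°
wrap1 = π − 2β = 185.8791°
wrap2 = π + 2β = 174.1209°
tangent length = C·cosβ = 77.8974
L = r1·wrap1 + r2·wrap2 + 2·C·cosβ = 19·3.2442 + 15·3.0390 + 2·77.8974 = 263.0193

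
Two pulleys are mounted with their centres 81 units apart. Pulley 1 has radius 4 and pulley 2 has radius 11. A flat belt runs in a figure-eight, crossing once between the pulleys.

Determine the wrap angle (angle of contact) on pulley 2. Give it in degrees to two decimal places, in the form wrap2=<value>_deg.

crossed belt: β = asin((r1+r2)/C) = asin(15/81) = 10.6719°
wrap1 = wrap2 = π + 2β = 201.3439°

wrap2=201.34_deg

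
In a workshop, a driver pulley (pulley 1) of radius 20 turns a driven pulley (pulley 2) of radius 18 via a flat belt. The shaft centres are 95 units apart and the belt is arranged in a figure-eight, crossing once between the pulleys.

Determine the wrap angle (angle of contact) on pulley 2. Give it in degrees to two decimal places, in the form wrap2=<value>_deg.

crossed belt: β = asin((r1+r2)/C) = asin(38/95) = 23.5782°
wrap1 = wrap2 = π + 2β = 227.1564°

wrap2=227.16_deg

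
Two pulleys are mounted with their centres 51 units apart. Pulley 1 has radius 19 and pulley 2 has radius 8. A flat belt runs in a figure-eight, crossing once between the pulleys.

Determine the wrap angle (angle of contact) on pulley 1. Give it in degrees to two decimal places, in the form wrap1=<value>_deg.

wrap1=243.93_deg

crossed belt: β = asin((r1+r2)/C) = asin(27/51) = 31.9657°
wrap1 = wrap2 = π + 2β = 243.9314°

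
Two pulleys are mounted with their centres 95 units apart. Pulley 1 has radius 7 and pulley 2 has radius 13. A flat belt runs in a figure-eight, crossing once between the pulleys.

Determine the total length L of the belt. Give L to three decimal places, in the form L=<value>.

crossed belt: β = asin((r1+r2)/C) = asin(20/95) = 12.1532°
wrap1 = wrap2 = π + 2β = 204.3064°
tangent length = C·cosβ = 92.8709
L = (r1+r2)·wrap + 2·C·cosβ = 20·3.5658 + 2·92.8709 = 257.0581

L=257.058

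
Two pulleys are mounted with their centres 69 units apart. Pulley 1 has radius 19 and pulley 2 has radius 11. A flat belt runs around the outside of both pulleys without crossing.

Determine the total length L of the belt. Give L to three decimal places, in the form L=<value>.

open belt: β = asin((r2−r1)/C) = asin(-8/69) = -6.6580°
wrap1 = π − 2β = 193.3159°
wrap2 = π + 2β = 166.6841°
tangent length = C·cosβ = 68.5347
L = r1·wrap1 + r2·wrap2 + 2·C·cosβ = 19·3.3740 + 11·2.9092 + 2·68.5347 = 233.1764

L=233.176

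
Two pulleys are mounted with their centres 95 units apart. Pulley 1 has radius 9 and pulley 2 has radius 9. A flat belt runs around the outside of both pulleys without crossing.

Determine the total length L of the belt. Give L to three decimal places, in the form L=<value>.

open belt: β = asin((r2−r1)/C) = asin(0/95) = 0.0000°
wrap1 = π − 2β = 180.0000°
wrap2 = π + 2β = 180.0000°
tangent length = C·cosβ = 95.0000
L = r1·wrap1 + r2·wrap2 + 2·C·cosβ = 9·3.1416 + 9·3.1416 + 2·95.0000 = 246.5487

L=246.549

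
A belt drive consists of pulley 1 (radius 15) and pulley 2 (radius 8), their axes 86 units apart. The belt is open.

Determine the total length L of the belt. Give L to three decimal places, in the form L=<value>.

L=244.827

open belt: β = asin((r2−r1)/C) = asin(-7/86) = -4.6688°
wrap1 = π − 2β = 189.3375°
wrap2 = π + 2β = 170.6625°
tangent length = C·cosβ = 85.7146
L = r1·wrap1 + r2·wrap2 + 2·C·cosβ = 15·3.3046 + 8·2.9786 + 2·85.7146 = 244.8267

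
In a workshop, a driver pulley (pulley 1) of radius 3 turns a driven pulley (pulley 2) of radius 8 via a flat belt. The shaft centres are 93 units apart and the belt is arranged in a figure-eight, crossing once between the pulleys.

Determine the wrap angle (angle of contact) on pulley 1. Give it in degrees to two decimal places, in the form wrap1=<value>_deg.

wrap1=193.59_deg

crossed belt: β = asin((r1+r2)/C) = asin(11/93) = 6.7928°
wrap1 = wrap2 = π + 2β = 193.5856°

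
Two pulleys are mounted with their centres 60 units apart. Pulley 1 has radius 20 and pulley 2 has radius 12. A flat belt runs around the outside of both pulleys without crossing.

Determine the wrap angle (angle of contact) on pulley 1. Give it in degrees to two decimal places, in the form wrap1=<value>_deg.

wrap1=195.32_deg

open belt: β = asin((r2−r1)/C) = asin(-8/60) = -7.6623°
wrap1 = π − 2β = 195.3245°
wrap2 = π + 2β = 164.6755°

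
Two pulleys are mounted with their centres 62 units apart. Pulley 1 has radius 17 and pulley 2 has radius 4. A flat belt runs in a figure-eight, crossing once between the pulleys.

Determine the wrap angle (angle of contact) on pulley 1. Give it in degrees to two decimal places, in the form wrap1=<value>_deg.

wrap1=219.60_deg

crossed belt: β = asin((r1+r2)/C) = asin(21/62) = 19.7983°
wrap1 = wrap2 = π + 2β = 219.5966°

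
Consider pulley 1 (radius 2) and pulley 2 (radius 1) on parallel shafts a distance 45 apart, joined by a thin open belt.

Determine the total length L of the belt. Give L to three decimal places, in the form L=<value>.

L=99.447

open belt: β = asin((r2−r1)/C) = asin(-1/45) = -1.2733°
wrap1 = π − 2β = 182.5467°
wrap2 = π + 2β = 177.4533°
tangent length = C·cosβ = 44.9889
L = r1·wrap1 + r2·wrap2 + 2·C·cosβ = 2·3.1860 + 1·3.0971 + 2·44.9889 = 99.4470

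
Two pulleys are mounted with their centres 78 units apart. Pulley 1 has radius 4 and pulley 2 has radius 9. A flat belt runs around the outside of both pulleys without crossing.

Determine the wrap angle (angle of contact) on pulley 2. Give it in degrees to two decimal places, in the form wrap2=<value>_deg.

wrap2=187.35_deg

open belt: β = asin((r2−r1)/C) = asin(5/78) = 3.6753°
wrap1 = π − 2β = 172.6493°
wrap2 = π + 2β = 187.3507°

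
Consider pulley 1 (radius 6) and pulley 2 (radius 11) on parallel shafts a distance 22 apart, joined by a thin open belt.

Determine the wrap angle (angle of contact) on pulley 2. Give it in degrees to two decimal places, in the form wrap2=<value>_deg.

open belt: β = asin((r2−r1)/C) = asin(5/22) = 13.1366°
wrap1 = π − 2β = 153.7269°
wrap2 = π + 2β = 206.2731°

wrap2=206.27_deg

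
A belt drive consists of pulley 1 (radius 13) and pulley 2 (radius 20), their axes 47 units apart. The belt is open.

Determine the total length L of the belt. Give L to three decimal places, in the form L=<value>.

open belt: β = asin((r2−r1)/C) = asin(7/47) = 8.5653°
wrap1 = π − 2β = 162.8694°
wrap2 = π + 2β = 197.1306°
tangent length = C·cosβ = 46.4758
L = r1·wrap1 + r2·wrap2 + 2·C·cosβ = 13·2.8426 + 20·3.4406 + 2·46.4758 = 198.7171

L=198.717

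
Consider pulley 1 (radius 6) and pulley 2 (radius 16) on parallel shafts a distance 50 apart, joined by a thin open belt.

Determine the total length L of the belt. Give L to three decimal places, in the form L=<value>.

open belt: β = asin((r2−r1)/C) = asin(10/50) = 11.5370°
wrap1 = π − 2β = 156.9261°
wrap2 = π + 2β = 203.0739°
tangent length = C·cosβ = 48.9898
L = r1·wrap1 + r2·wrap2 + 2·C·cosβ = 6·2.7389 + 16·3.5443 + 2·48.9898 = 171.1218

L=171.122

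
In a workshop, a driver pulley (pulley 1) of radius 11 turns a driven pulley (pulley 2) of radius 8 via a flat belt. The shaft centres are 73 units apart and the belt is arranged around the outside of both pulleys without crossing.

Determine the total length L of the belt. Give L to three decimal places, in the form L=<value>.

open belt: β = asin((r2−r1)/C) = asin(-3/73) = -2.3553°
wrap1 = π − 2β = 184.7106°
wrap2 = π + 2β = 175.2894°
tangent length = C·cosβ = 72.9383
L = r1·wrap1 + r2·wrap2 + 2·C·cosβ = 11·3.2238 + 8·3.0594 + 2·72.9383 = 205.8136

L=205.814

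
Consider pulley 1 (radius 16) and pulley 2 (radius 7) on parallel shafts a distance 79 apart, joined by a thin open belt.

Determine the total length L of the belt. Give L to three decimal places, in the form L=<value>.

open belt: β = asin((r2−r1)/C) = asin(-9/79) = -6.5416°
wrap1 = π − 2β = 193.0831°
wrap2 = π + 2β = 166.9169°
tangent length = C·cosβ = 78.4857
L = r1·wrap1 + r2·wrap2 + 2·C·cosβ = 16·3.3699 + 7·2.9132 + 2·78.4857 = 231.2831

L=231.283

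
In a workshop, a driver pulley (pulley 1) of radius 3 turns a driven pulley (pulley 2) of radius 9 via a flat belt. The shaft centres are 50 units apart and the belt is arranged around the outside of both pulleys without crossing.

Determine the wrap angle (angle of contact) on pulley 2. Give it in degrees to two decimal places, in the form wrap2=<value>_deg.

open belt: β = asin((r2−r1)/C) = asin(6/50) = 6.8921°
wrap1 = π − 2β = 166.2158°
wrap2 = π + 2β = 193.7842°

wrap2=193.78_deg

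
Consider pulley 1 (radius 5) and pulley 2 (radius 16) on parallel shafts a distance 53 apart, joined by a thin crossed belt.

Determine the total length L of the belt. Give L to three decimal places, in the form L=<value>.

L=180.409

crossed belt: β = asin((r1+r2)/C) = asin(21/53) = 23.3425°
wrap1 = wrap2 = π + 2β = 226.6850°
tangent length = C·cosβ = 48.6621
L = (r1+r2)·wrap + 2·C·cosβ = 21·3.9564 + 2·48.6621 = 180.4086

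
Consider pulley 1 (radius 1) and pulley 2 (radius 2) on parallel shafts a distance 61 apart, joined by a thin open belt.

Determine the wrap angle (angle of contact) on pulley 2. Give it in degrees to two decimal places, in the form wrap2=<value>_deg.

open belt: β = asin((r2−r1)/C) = asin(1/61) = 0.9393°
wrap1 = π − 2β = 178.1214°
wrap2 = π + 2β = 181.8786°

wrap2=181.88_deg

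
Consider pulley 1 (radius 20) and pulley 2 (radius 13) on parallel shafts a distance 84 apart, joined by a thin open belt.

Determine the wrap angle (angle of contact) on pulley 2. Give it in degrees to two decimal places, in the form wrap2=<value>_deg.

wrap2=170.44_deg

open belt: β = asin((r2−r1)/C) = asin(-7/84) = -4.7802°
wrap1 = π − 2β = 189.5604°
wrap2 = π + 2β = 170.4396°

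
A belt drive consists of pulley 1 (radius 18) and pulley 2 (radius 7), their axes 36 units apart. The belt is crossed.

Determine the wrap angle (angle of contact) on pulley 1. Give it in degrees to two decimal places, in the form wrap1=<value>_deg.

crossed belt: β = asin((r1+r2)/C) = asin(25/36) = 43.9830°
wrap1 = wrap2 = π + 2β = 267.9659°

wrap1=267.97_deg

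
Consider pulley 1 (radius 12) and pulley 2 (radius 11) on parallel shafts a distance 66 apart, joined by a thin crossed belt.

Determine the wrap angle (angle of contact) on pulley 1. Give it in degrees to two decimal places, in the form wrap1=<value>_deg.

wrap1=220.79_deg

crossed belt: β = asin((r1+r2)/C) = asin(23/66) = 20.3947°
wrap1 = wrap2 = π + 2β = 220.7893°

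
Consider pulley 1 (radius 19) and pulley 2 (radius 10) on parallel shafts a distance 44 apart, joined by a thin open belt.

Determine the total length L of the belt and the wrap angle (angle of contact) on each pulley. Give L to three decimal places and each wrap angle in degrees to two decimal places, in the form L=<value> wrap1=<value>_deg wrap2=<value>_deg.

open belt: β = asin((r2−r1)/C) = asin(-9/44) = -11.8029°
wrap1 = π − 2β = 203.6058°
wrap2 = π + 2β = 156.3942°
tangent length = C·cosβ = 43.0697
L = r1·wrap1 + r2·wrap2 + 2·C·cosβ = 19·3.5536 + 10·2.7296 + 2·43.0697 = 180.9536

L=180.954 wrap1=203.61_deg wrap2=156.39_deg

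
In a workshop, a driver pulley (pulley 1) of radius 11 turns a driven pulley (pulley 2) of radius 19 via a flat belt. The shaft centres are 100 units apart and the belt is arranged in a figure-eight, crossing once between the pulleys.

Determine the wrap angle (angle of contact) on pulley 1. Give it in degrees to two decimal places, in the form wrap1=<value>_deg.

crossed belt: β = asin((r1+r2)/C) = asin(30/100) = 17.4576°
wrap1 = wrap2 = π + 2β = 214.9152°

wrap1=214.92_deg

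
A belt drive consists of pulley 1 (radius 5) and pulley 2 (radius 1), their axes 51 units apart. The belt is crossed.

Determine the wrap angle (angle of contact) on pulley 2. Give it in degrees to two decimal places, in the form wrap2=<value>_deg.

wrap2=193.51_deg

crossed belt: β = asin((r1+r2)/C) = asin(6/51) = 6.7563°
wrap1 = wrap2 = π + 2β = 193.5127°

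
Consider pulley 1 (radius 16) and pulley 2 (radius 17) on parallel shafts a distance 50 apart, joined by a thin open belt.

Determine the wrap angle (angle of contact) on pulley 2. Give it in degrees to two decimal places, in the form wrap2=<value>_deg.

open belt: β = asin((r2−r1)/C) = asin(1/50) = 1.1460°
wrap1 = π − 2β = 177.7080°
wrap2 = π + 2β = 182.2920°

wrap2=182.29_deg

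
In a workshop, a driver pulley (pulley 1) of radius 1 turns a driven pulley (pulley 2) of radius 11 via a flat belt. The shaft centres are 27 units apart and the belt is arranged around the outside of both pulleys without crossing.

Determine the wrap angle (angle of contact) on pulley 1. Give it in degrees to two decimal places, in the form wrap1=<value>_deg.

open belt: β = asin((r2−r1)/C) = asin(10/27) = 21.7385°
wrap1 = π − 2β = 136.5231°
wrap2 = π + 2β = 223.4769°

wrap1=136.52_deg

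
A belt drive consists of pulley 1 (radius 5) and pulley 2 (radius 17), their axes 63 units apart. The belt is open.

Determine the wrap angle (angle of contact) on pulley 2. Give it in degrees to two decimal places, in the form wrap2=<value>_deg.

open belt: β = asin((r2−r1)/C) = asin(12/63) = 10.9806°
wrap1 = π − 2β = 158.0388°
wrap2 = π + 2β = 201.9612°

wrap2=201.96_deg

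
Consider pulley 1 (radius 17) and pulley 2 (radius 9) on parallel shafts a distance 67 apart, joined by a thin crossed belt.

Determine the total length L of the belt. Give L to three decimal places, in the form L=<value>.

crossed belt: β = asin((r1+r2)/C) = asin(26/67) = 22.8338°
wrap1 = wrap2 = π + 2β = 225.6676°
tangent length = C·cosβ = 61.7495
L = (r1+r2)·wrap + 2·C·cosβ = 26·3.9386 + 2·61.7495 = 225.9037

L=225.904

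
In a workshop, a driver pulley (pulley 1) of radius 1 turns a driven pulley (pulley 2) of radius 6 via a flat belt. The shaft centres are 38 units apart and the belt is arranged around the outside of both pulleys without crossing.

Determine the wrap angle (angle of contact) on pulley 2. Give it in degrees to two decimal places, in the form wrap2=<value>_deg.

open belt: β = asin((r2−r1)/C) = asin(5/38) = 7.5608°
wrap1 = π − 2β = 164.8783°
wrap2 = π + 2β = 195.1217°

wrap2=195.12_deg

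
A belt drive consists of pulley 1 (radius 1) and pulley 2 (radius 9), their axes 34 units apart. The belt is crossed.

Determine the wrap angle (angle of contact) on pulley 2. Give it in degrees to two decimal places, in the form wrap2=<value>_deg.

crossed belt: β = asin((r1+r2)/C) = asin(10/34) = 17.1046°
wrap1 = wrap2 = π + 2β = 214.2093°

wrap2=214.21_deg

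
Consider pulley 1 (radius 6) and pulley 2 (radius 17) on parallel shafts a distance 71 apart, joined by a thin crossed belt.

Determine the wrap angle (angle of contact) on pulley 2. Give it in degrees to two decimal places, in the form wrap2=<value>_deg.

crossed belt: β = asin((r1+r2)/C) = asin(23/71) = 18.9016°
wrap1 = wrap2 = π + 2β = 217.8032°

wrap2=217.80_deg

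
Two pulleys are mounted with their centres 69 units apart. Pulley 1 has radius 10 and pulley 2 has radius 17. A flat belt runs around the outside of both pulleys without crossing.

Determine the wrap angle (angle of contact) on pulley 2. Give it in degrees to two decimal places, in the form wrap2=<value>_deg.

open belt: β = asin((r2−r1)/C) = asin(7/69) = 5.8226°
wrap1 = π − 2β = 168.3547°
wrap2 = π + 2β = 191.6453°

wrap2=191.65_deg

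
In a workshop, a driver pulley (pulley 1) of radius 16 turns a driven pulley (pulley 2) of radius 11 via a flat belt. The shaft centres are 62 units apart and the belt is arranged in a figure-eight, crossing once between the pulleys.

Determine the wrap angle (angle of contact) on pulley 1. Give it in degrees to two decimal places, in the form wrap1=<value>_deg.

crossed belt: β = asin((r1+r2)/C) = asin(27/62) = 25.8161°
wrap1 = wrap2 = π + 2β = 231.6322°

wrap1=231.63_deg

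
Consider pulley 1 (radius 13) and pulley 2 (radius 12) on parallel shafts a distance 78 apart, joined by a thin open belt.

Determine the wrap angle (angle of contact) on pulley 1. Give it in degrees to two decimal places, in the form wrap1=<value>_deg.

wrap1=181.47_deg

open belt: β = asin((r2−r1)/C) = asin(-1/78) = -0.7346°
wrap1 = π − 2β = 181.4692°
wrap2 = π + 2β = 178.5308°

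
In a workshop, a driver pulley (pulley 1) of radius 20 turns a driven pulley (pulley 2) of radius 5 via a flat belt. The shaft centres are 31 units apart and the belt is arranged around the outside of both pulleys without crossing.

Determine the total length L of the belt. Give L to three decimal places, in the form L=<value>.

open belt: β = asin((r2−r1)/C) = asin(-15/31) = -28.9385°
wrap1 = π − 2β = 237.8771°
wrap2 = π + 2β = 122.1229°
tangent length = C·cosβ = 27.1293
L = r1·wrap1 + r2·wrap2 + 2·C·cosβ = 20·4.1517 + 5·2.1314 + 2·27.1293 = 147.9506

L=147.951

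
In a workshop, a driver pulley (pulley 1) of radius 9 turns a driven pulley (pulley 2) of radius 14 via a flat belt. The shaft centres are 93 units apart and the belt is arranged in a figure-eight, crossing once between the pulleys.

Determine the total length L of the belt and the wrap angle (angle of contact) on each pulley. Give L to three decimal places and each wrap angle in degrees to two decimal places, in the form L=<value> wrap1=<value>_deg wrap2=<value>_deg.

L=263.974 wrap1=208.64_deg wrap2=208.64_deg

crossed belt: β = asin((r1+r2)/C) = asin(23/93) = 14.3185°
wrap1 = wrap2 = π + 2β = 208.6370°
tangent length = C·cosβ = 90.1110
L = (r1+r2)·wrap + 2·C·cosβ = 23·3.6414 + 2·90.1110 = 263.9743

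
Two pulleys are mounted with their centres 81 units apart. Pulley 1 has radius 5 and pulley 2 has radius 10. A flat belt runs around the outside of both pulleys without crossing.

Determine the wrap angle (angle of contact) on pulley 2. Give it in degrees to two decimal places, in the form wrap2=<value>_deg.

wrap2=187.08_deg

open belt: β = asin((r2−r1)/C) = asin(5/81) = 3.5390°
wrap1 = π − 2β = 172.9219°
wrap2 = π + 2β = 187.0781°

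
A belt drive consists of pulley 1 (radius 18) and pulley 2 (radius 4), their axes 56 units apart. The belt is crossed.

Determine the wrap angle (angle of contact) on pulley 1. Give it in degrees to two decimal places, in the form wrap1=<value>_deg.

wrap1=226.26_deg

crossed belt: β = asin((r1+r2)/C) = asin(22/56) = 23.1324°
wrap1 = wrap2 = π + 2β = 226.2648°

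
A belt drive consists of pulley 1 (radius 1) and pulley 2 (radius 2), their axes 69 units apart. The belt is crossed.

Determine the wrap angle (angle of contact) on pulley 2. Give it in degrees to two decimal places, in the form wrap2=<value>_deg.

wrap2=184.98_deg

crossed belt: β = asin((r1+r2)/C) = asin(3/69) = 2.4919°
wrap1 = wrap2 = π + 2β = 184.9838°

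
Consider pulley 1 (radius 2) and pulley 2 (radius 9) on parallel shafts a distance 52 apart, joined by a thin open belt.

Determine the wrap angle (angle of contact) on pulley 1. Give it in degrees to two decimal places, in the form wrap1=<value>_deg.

open belt: β = asin((r2−r1)/C) = asin(7/52) = 7.7364°
wrap1 = π − 2β = 164.5272°
wrap2 = π + 2β = 195.4728°

wrap1=164.53_deg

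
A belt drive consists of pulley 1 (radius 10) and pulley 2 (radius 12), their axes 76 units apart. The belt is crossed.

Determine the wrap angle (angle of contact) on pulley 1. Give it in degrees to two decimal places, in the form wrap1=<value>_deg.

wrap1=213.65_deg

crossed belt: β = asin((r1+r2)/C) = asin(22/76) = 16.8264°
wrap1 = wrap2 = π + 2β = 213.6529°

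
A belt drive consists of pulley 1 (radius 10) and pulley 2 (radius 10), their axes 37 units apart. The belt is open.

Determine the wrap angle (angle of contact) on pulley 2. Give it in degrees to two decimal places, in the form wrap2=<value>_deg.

open belt: β = asin((r2−r1)/C) = asin(0/37) = 0.0000°
wrap1 = π − 2β = 180.0000°
wrap2 = π + 2β = 180.0000°

wrap2=180.00_deg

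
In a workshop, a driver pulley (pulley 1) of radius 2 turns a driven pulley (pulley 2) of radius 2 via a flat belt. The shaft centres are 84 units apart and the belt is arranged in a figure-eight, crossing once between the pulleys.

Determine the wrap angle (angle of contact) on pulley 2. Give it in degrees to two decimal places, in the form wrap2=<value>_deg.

wrap2=185.46_deg

crossed belt: β = asin((r1+r2)/C) = asin(4/84) = 2.7294°
wrap1 = wrap2 = π + 2β = 185.4588°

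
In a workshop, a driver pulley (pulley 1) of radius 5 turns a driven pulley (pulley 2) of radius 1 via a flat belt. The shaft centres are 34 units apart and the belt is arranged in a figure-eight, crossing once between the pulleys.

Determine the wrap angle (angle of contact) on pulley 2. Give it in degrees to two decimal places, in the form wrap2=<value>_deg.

wrap2=200.33_deg

crossed belt: β = asin((r1+r2)/C) = asin(6/34) = 10.1642°
wrap1 = wrap2 = π + 2β = 200.3285°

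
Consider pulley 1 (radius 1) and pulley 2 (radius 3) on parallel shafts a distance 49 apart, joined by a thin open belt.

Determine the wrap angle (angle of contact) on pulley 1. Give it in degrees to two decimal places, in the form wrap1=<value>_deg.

open belt: β = asin((r2−r1)/C) = asin(2/49) = 2.3393°
wrap1 = π − 2β = 175.3215°
wrap2 = π + 2β = 184.6785°

wrap1=175.32_deg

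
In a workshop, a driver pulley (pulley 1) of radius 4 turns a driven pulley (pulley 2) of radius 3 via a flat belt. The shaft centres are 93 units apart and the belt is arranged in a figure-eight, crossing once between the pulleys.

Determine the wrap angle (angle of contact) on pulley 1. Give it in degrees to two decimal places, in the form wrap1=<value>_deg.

wrap1=188.63_deg

crossed belt: β = asin((r1+r2)/C) = asin(7/93) = 4.3167°
wrap1 = wrap2 = π + 2β = 188.6333°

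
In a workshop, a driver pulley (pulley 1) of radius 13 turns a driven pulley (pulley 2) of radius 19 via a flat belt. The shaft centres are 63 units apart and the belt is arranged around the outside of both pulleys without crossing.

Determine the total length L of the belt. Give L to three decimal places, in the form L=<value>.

open belt: β = asin((r2−r1)/C) = asin(6/63) = 5.4650°
wrap1 = π − 2β = 169.0700°
wrap2 = π + 2β = 190.9300°
tangent length = C·cosβ = 62.7136
L = r1·wrap1 + r2·wrap2 + 2·C·cosβ = 13·2.9508 + 19·3.3324 + 2·62.7136 = 227.1028

L=227.103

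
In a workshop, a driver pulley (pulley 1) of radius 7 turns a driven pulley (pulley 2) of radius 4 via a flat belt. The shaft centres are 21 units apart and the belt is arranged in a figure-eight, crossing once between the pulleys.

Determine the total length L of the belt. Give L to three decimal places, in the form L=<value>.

L=82.464

crossed belt: β = asin((r1+r2)/C) = asin(11/21) = 31.5881°
wrap1 = wrap2 = π + 2β = 243.1763°
tangent length = C·cosβ = 17.8885
L = (r1+r2)·wrap + 2·C·cosβ = 11·4.2442 + 2·17.8885 = 82.4636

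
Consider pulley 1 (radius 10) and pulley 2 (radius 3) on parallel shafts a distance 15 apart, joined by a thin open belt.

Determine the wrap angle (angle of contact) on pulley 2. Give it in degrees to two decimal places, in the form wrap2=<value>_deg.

open belt: β = asin((r2−r1)/C) = asin(-7/15) = -27.8181°
wrap1 = π − 2β = 235.6363°
wrap2 = π + 2β = 124.3637°

wrap2=124.36_deg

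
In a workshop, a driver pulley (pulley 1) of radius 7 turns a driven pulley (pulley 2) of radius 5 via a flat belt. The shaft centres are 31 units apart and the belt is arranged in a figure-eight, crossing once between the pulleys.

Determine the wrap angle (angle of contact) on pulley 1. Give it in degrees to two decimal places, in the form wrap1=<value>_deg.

wrap1=225.55_deg

crossed belt: β = asin((r1+r2)/C) = asin(12/31) = 22.7740°
wrap1 = wrap2 = π + 2β = 225.5479°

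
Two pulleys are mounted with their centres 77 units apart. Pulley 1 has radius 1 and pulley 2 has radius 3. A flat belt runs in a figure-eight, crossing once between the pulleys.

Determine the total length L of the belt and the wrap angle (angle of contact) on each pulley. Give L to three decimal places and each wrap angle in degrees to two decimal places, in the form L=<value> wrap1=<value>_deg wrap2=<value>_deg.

L=166.774 wrap1=185.96_deg wrap2=185.96_deg

crossed belt: β = asin((r1+r2)/C) = asin(4/77) = 2.9777°
wrap1 = wrap2 = π + 2β = 185.9555°
tangent length = C·cosβ = 76.8960
L = (r1+r2)·wrap + 2·C·cosβ = 4·3.2455 + 2·76.8960 = 166.7742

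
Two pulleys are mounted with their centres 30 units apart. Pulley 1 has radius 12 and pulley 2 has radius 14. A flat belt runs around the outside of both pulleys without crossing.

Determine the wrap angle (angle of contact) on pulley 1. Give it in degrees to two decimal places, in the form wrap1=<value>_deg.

open belt: β = asin((r2−r1)/C) = asin(2/30) = 3.8226°
wrap1 = π − 2β = 172.3549°
wrap2 = π + 2β = 187.6451°

wrap1=172.35_deg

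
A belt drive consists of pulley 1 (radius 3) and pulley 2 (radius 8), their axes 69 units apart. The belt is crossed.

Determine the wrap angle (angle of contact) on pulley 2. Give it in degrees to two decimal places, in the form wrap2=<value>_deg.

crossed belt: β = asin((r1+r2)/C) = asin(11/69) = 9.1732°
wrap1 = wrap2 = π + 2β = 198.3465°

wrap2=198.35_deg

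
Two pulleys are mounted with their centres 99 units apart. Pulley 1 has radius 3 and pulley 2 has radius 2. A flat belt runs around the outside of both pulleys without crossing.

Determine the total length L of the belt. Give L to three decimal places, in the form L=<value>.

open belt: β = asin((r2−r1)/C) = asin(-1/99) = -0.5788°
wrap1 = π − 2β = 181.1575°
wrap2 = π + 2β = 178.8425°
tangent length = C·cosβ = 98.9949
L = r1·wrap1 + r2·wrap2 + 2·C·cosβ = 3·3.1618 + 2·3.1214 + 2·98.9949 = 213.7181

L=213.718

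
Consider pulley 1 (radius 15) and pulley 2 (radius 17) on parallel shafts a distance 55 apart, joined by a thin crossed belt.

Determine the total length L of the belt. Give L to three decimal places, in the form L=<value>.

L=229.738

crossed belt: β = asin((r1+r2)/C) = asin(32/55) = 35.5785°
wrap1 = wrap2 = π + 2β = 251.1571°
tangent length = C·cosβ = 44.7325
L = (r1+r2)·wrap + 2·C·cosβ = 32·4.3835 + 2·44.7325 = 229.7376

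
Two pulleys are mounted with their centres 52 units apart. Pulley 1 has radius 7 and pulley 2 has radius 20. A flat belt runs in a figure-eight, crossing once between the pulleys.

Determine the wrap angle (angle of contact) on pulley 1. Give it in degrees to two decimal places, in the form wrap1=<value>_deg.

crossed belt: β = asin((r1+r2)/C) = asin(27/52) = 31.2807°
wrap1 = wrap2 = π + 2β = 242.5613°

wrap1=242.56_deg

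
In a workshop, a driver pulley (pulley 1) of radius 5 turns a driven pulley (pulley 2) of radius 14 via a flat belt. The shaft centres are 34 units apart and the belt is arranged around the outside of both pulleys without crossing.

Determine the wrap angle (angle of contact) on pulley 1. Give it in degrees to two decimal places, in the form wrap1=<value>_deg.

wrap1=149.30_deg

open belt: β = asin((r2−r1)/C) = asin(9/34) = 15.3495°
wrap1 = π − 2β = 149.3010°
wrap2 = π + 2β = 210.6990°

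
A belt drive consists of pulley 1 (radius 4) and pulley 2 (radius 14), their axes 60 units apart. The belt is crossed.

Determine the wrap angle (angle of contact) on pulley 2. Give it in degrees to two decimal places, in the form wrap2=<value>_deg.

crossed belt: β = asin((r1+r2)/C) = asin(18/60) = 17.4576°
wrap1 = wrap2 = π + 2β = 214.9152°

wrap2=214.92_deg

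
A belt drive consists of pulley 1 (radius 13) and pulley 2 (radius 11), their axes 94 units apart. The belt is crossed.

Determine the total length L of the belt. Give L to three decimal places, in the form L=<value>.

L=269.560

crossed belt: β = asin((r1+r2)/C) = asin(24/94) = 14.7925°
wrap1 = wrap2 = π + 2β = 209.5850°
tangent length = C·cosβ = 90.8845
L = (r1+r2)·wrap + 2·C·cosβ = 24·3.6579 + 2·90.8845 = 269.5598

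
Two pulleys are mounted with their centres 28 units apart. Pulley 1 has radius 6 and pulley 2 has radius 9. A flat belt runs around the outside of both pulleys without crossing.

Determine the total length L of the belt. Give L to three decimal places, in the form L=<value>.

L=103.446

open belt: β = asin((r2−r1)/C) = asin(3/28) = 6.1506°
wrap1 = π − 2β = 167.6987°
wrap2 = π + 2β = 192.3013°
tangent length = C·cosβ = 27.8388
L = r1·wrap1 + r2·wrap2 + 2·C·cosβ = 6·2.9269 + 9·3.3563 + 2·27.8388 = 103.4456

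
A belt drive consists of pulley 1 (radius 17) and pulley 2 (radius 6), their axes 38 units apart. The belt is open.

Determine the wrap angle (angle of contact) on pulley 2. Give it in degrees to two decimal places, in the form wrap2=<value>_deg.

open belt: β = asin((r2−r1)/C) = asin(-11/38) = -16.8264°
wrap1 = π − 2β = 213.6529°
wrap2 = π + 2β = 146.3471°

wrap2=146.35_deg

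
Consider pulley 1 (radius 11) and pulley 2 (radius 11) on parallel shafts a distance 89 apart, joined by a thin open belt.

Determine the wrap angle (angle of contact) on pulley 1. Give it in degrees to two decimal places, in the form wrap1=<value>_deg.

wrap1=180.00_deg

open belt: β = asin((r2−r1)/C) = asin(0/89) = 0.0000°
wrap1 = π − 2β = 180.0000°
wrap2 = π + 2β = 180.0000°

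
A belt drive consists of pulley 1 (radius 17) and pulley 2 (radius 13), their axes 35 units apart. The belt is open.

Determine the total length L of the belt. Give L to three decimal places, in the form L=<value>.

L=164.705

open belt: β = asin((r2−r1)/C) = asin(-4/35) = -6.5624°
wrap1 = π − 2β = 193.1249°
wrap2 = π + 2β = 166.8751°
tangent length = C·cosβ = 34.7707
L = r1·wrap1 + r2·wrap2 + 2·C·cosβ = 17·3.3707 + 13·2.9125 + 2·34.7707 = 164.7054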